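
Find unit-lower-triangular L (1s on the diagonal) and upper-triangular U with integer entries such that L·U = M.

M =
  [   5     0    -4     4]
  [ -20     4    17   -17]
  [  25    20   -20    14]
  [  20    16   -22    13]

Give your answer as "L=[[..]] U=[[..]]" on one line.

L=[[1,0,0,0],[-4,1,0,0],[5,5,1,0],[4,4,2,1]] U=[[5,0,-4,4],[0,4,1,-1],[0,0,-5,-1],[0,0,0,3]]

  R1 -= -4·R0 → [0,4,1,-1]
  R2 -= 5·R0 → [0,20,0,-6]
  R3 -= 4·R0 → [0,16,-6,-3]
  R2 -= 5·R1 → [0,0,-5,-1]
  R3 -= 4·R1 → [0,0,-10,1]
  R3 -= 2·R2 → [0,0,0,3]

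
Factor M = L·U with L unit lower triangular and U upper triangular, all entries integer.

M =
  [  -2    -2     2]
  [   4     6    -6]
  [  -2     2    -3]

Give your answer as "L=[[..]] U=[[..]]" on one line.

  row1 -= -2·row0 → [0,2,-2]
  row2 -= 1·row0 → [0,4,-5]
  row2 -= 2·row1 → [0,0,-1]

L=[[1,0,0],[-2,1,0],[1,2,1]] U=[[-2,-2,2],[0,2,-2],[0,0,-1]]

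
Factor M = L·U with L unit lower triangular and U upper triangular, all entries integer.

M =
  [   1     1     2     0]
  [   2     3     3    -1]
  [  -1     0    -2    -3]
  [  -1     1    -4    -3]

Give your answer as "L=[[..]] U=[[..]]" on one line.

L=[[1,0,0,0],[2,1,0,0],[-1,1,1,0],[-1,2,0,1]] U=[[1,1,2,0],[0,1,-1,-1],[0,0,1,-2],[0,0,0,-1]]

  row1 -= 2·row0 → [0,1,-1,-1]
  row2 -= -1·row0 → [0,1,0,-3]
  row3 -= -1·row0 → [0,2,-2,-3]
  row2 -= 1·row1 → [0,0,1,-2]
  row3 -= 2·row1 → [0,0,0,-1]
  row3 -= 0·row2 → [0,0,0,-1]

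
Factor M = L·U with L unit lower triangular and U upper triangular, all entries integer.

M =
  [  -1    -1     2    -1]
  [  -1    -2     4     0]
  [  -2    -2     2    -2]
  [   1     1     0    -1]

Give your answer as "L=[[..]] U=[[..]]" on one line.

  r1 -= 1·r0 → [0,-1,2,1]
  r2 -= 2·r0 → [0,0,-2,0]
  r3 -= -1·r0 → [0,0,2,-2]
  r2 -= 0·r1 → [0,0,-2,0]
  r3 -= 0·r1 → [0,0,2,-2]
  r3 -= -1·r2 → [0,0,0,-2]

L=[[1,0,0,0],[1,1,0,0],[2,0,1,0],[-1,0,-1,1]] U=[[-1,-1,2,-1],[0,-1,2,1],[0,0,-2,0],[0,0,0,-2]]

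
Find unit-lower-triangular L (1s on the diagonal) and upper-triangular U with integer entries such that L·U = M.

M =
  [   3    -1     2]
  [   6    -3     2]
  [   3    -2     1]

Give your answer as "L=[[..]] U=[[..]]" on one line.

  row1 -= 2·row0 → [0,-1,-2]
  row2 -= 1·row0 → [0,-1,-1]
  row2 -= 1·row1 → [0,0,1]

L=[[1,0,0],[2,1,0],[1,1,1]] U=[[3,-1,2],[0,-1,-2],[0,0,1]]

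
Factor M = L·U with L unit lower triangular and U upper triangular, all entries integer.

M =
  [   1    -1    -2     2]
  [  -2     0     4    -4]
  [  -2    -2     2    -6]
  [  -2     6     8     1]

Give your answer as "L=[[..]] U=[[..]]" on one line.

  r1 -= -2·r0 → [0,-2,0,0]
  r2 -= -2·r0 → [0,-4,-2,-2]
  r3 -= -2·r0 → [0,4,4,5]
  r2 -= 2·r1 → [0,0,-2,-2]
  r3 -= -2·r1 → [0,0,4,5]
  r3 -= -2·r2 → [0,0,0,1]

L=[[1,0,0,0],[-2,1,0,0],[-2,2,1,0],[-2,-2,-2,1]] U=[[1,-1,-2,2],[0,-2,0,0],[0,0,-2,-2],[0,0,0,1]]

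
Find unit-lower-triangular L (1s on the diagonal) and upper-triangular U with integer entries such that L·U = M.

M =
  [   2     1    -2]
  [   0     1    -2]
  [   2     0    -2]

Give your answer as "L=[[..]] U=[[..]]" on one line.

L=[[1,0,0],[0,1,0],[1,-1,1]] U=[[2,1,-2],[0,1,-2],[0,0,-2]]

  R1 -= 0·R0 → [0,1,-2]
  R2 -= 1·R0 → [0,-1,0]
  R2 -= -1·R1 → [0,0,-2]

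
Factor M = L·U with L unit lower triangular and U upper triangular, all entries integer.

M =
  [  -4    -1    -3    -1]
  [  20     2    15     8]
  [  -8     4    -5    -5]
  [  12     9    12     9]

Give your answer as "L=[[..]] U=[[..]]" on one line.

L=[[1,0,0,0],[-5,1,0,0],[2,-2,1,0],[-3,-2,3,1]] U=[[-4,-1,-3,-1],[0,-3,0,3],[0,0,1,3],[0,0,0,3]]

  r1 -= -5·r0 → [0,-3,0,3]
  r2 -= 2·r0 → [0,6,1,-3]
  r3 -= -3·r0 → [0,6,3,6]
  r2 -= -2·r1 → [0,0,1,3]
  r3 -= -2·r1 → [0,0,3,12]
  r3 -= 3·r2 → [0,0,0,3]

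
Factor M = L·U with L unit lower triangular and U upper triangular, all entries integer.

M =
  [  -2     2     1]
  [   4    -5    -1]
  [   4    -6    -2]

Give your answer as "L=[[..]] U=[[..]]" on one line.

  r1 -= -2·r0 → [0,-1,1]
  r2 -= -2·r0 → [0,-2,0]
  r2 -= 2·r1 → [0,0,-2]

L=[[1,0,0],[-2,1,0],[-2,2,1]] U=[[-2,2,1],[0,-1,1],[0,0,-2]]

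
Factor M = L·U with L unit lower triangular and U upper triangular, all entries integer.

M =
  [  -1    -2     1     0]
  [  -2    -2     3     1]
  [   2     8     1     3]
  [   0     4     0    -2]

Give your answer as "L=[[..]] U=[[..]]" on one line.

  r1 -= 2·r0 → [0,2,1,1]
  r2 -= -2·r0 → [0,4,3,3]
  r3 -= 0·r0 → [0,4,0,-2]
  r2 -= 2·r1 → [0,0,1,1]
  r3 -= 2·r1 → [0,0,-2,-4]
  r3 -= -2·r2 → [0,0,0,-2]

L=[[1,0,0,0],[2,1,0,0],[-2,2,1,0],[0,2,-2,1]] U=[[-1,-2,1,0],[0,2,1,1],[0,0,1,1],[0,0,0,-2]]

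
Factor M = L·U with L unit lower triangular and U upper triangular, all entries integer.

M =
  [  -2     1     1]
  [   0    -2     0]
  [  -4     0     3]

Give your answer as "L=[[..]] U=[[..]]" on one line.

L=[[1,0,0],[0,1,0],[2,1,1]] U=[[-2,1,1],[0,-2,0],[0,0,1]]

  row1 -= 0·row0 → [0,-2,0]
  row2 -= 2·row0 → [0,-2,1]
  row2 -= 1·row1 → [0,0,1]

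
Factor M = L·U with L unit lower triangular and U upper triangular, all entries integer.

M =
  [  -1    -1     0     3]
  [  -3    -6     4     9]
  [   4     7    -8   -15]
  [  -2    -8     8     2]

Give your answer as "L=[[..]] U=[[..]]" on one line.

  row1 -= 3·row0 → [0,-3,4,0]
  row2 -= -4·row0 → [0,3,-8,-3]
  row3 -= 2·row0 → [0,-6,8,-4]
  row2 -= -1·row1 → [0,0,-4,-3]
  row3 -= 2·row1 → [0,0,0,-4]
  row3 -= 0·row2 → [0,0,0,-4]

L=[[1,0,0,0],[3,1,0,0],[-4,-1,1,0],[2,2,0,1]] U=[[-1,-1,0,3],[0,-3,4,0],[0,0,-4,-3],[0,0,0,-4]]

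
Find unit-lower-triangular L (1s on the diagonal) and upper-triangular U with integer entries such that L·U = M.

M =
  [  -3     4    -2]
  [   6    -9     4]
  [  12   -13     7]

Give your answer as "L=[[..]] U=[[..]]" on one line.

L=[[1,0,0],[-2,1,0],[-4,-3,1]] U=[[-3,4,-2],[0,-1,0],[0,0,-1]]

  r1 -= -2·r0 → [0,-1,0]
  r2 -= -4·r0 → [0,3,-1]
  r2 -= -3·r1 → [0,0,-1]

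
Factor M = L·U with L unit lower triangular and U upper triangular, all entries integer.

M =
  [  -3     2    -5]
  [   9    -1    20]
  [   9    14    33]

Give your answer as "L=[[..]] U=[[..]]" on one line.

  r1 -= -3·r0 → [0,5,5]
  r2 -= -3·r0 → [0,20,18]
  r2 -= 4·r1 → [0,0,-2]

L=[[1,0,0],[-3,1,0],[-3,4,1]] U=[[-3,2,-5],[0,5,5],[0,0,-2]]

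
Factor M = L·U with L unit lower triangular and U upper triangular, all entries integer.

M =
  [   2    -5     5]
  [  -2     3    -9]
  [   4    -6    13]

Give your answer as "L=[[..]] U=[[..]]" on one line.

  R1 -= -1·R0 → [0,-2,-4]
  R2 -= 2·R0 → [0,4,3]
  R2 -= -2·R1 → [0,0,-5]

L=[[1,0,0],[-1,1,0],[2,-2,1]] U=[[2,-5,5],[0,-2,-4],[0,0,-5]]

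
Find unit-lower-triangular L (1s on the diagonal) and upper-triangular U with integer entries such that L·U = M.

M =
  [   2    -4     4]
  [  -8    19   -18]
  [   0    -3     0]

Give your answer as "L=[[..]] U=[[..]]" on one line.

L=[[1,0,0],[-4,1,0],[0,-1,1]] U=[[2,-4,4],[0,3,-2],[0,0,-2]]

  r1 -= -4·r0 → [0,3,-2]
  r2 -= 0·r0 → [0,-3,0]
  r2 -= -1·r1 → [0,0,-2]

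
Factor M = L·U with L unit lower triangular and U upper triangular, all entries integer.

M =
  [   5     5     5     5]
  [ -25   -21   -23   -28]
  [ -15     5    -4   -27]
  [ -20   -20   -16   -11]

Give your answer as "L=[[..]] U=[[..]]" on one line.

L=[[1,0,0,0],[-5,1,0,0],[-3,5,1,0],[-4,0,4,1]] U=[[5,5,5,5],[0,4,2,-3],[0,0,1,3],[0,0,0,-3]]

  R1 -= -5·R0 → [0,4,2,-3]
  R2 -= -3·R0 → [0,20,11,-12]
  R3 -= -4·R0 → [0,0,4,9]
  R2 -= 5·R1 → [0,0,1,3]
  R3 -= 0·R1 → [0,0,4,9]
  R3 -= 4·R2 → [0,0,0,-3]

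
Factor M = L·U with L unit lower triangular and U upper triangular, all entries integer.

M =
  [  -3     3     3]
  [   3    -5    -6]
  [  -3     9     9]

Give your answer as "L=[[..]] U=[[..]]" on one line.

  R1 -= -1·R0 → [0,-2,-3]
  R2 -= 1·R0 → [0,6,6]
  R2 -= -3·R1 → [0,0,-3]

L=[[1,0,0],[-1,1,0],[1,-3,1]] U=[[-3,3,3],[0,-2,-3],[0,0,-3]]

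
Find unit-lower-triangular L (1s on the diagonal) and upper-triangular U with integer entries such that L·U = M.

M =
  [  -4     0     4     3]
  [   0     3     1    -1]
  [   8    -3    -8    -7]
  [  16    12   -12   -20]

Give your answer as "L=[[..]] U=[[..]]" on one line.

L=[[1,0,0,0],[0,1,0,0],[-2,-1,1,0],[-4,4,0,1]] U=[[-4,0,4,3],[0,3,1,-1],[0,0,1,-2],[0,0,0,-4]]

  row1 -= 0·row0 → [0,3,1,-1]
  row2 -= -2·row0 → [0,-3,0,-1]
  row3 -= -4·row0 → [0,12,4,-8]
  row2 -= -1·row1 → [0,0,1,-2]
  row3 -= 4·row1 → [0,0,0,-4]
  row3 -= 0·row2 → [0,0,0,-4]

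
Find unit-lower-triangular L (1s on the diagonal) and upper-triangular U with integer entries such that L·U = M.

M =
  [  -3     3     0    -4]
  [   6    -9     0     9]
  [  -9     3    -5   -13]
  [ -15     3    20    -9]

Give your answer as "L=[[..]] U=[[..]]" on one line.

  R1 -= -2·R0 → [0,-3,0,1]
  R2 -= 3·R0 → [0,-6,-5,-1]
  R3 -= 5·R0 → [0,-12,20,11]
  R2 -= 2·R1 → [0,0,-5,-3]
  R3 -= 4·R1 → [0,0,20,7]
  R3 -= -4·R2 → [0,0,0,-5]

L=[[1,0,0,0],[-2,1,0,0],[3,2,1,0],[5,4,-4,1]] U=[[-3,3,0,-4],[0,-3,0,1],[0,0,-5,-3],[0,0,0,-5]]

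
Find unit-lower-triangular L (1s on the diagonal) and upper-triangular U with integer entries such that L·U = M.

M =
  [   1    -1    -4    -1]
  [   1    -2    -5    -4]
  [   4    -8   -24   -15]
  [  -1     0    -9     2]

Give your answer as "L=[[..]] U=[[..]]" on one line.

L=[[1,0,0,0],[1,1,0,0],[4,4,1,0],[-1,1,3,1]] U=[[1,-1,-4,-1],[0,-1,-1,-3],[0,0,-4,1],[0,0,0,1]]

  row1 -= 1·row0 → [0,-1,-1,-3]
  row2 -= 4·row0 → [0,-4,-8,-11]
  row3 -= -1·row0 → [0,-1,-13,1]
  row2 -= 4·row1 → [0,0,-4,1]
  row3 -= 1·row1 → [0,0,-12,4]
  row3 -= 3·row2 → [0,0,0,1]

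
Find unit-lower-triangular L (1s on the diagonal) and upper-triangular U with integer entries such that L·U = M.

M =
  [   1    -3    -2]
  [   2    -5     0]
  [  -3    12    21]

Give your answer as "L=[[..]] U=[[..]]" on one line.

  row1 -= 2·row0 → [0,1,4]
  row2 -= -3·row0 → [0,3,15]
  row2 -= 3·row1 → [0,0,3]

L=[[1,0,0],[2,1,0],[-3,3,1]] U=[[1,-3,-2],[0,1,4],[0,0,3]]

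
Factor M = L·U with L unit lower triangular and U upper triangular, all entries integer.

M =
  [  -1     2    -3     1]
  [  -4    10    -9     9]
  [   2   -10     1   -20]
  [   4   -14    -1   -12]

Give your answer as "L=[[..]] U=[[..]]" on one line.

  R1 -= 4·R0 → [0,2,3,5]
  R2 -= -2·R0 → [0,-6,-5,-18]
  R3 -= -4·R0 → [0,-6,-13,-8]
  R2 -= -3·R1 → [0,0,4,-3]
  R3 -= -3·R1 → [0,0,-4,7]
  R3 -= -1·R2 → [0,0,0,4]

L=[[1,0,0,0],[4,1,0,0],[-2,-3,1,0],[-4,-3,-1,1]] U=[[-1,2,-3,1],[0,2,3,5],[0,0,4,-3],[0,0,0,4]]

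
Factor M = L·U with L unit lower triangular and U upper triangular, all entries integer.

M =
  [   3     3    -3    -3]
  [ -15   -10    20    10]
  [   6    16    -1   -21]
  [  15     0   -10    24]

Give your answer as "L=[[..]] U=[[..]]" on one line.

L=[[1,0,0,0],[-5,1,0,0],[2,2,1,0],[5,-3,-4,1]] U=[[3,3,-3,-3],[0,5,5,-5],[0,0,-5,-5],[0,0,0,4]]

  row1 -= -5·row0 → [0,5,5,-5]
  row2 -= 2·row0 → [0,10,5,-15]
  row3 -= 5·row0 → [0,-15,5,39]
  row2 -= 2·row1 → [0,0,-5,-5]
  row3 -= -3·row1 → [0,0,20,24]
  row3 -= -4·row2 → [0,0,0,4]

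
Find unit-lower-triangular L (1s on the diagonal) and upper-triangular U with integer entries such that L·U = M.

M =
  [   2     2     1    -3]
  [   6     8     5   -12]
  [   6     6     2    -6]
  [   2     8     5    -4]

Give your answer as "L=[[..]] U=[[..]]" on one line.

L=[[1,0,0,0],[3,1,0,0],[3,0,1,0],[1,3,2,1]] U=[[2,2,1,-3],[0,2,2,-3],[0,0,-1,3],[0,0,0,2]]

  row1 -= 3·row0 → [0,2,2,-3]
  row2 -= 3·row0 → [0,0,-1,3]
  row3 -= 1·row0 → [0,6,4,-1]
  row2 -= 0·row1 → [0,0,-1,3]
  row3 -= 3·row1 → [0,0,-2,8]
  row3 -= 2·row2 → [0,0,0,2]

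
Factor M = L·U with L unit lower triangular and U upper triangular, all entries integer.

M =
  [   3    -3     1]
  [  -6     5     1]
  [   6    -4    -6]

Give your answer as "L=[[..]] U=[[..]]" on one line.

  r1 -= -2·r0 → [0,-1,3]
  r2 -= 2·r0 → [0,2,-8]
  r2 -= -2·r1 → [0,0,-2]

L=[[1,0,0],[-2,1,0],[2,-2,1]] U=[[3,-3,1],[0,-1,3],[0,0,-2]]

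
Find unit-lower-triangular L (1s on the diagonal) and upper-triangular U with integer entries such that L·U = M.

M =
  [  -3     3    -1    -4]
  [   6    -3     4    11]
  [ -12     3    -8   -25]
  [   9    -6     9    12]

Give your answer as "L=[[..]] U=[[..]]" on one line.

  R1 -= -2·R0 → [0,3,2,3]
  R2 -= 4·R0 → [0,-9,-4,-9]
  R3 -= -3·R0 → [0,3,6,0]
  R2 -= -3·R1 → [0,0,2,0]
  R3 -= 1·R1 → [0,0,4,-3]
  R3 -= 2·R2 → [0,0,0,-3]

L=[[1,0,0,0],[-2,1,0,0],[4,-3,1,0],[-3,1,2,1]] U=[[-3,3,-1,-4],[0,3,2,3],[0,0,2,0],[0,0,0,-3]]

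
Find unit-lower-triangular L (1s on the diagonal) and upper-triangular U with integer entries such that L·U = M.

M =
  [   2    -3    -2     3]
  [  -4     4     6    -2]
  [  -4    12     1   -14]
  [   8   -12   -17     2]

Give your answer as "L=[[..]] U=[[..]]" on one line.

  R1 -= -2·R0 → [0,-2,2,4]
  R2 -= -2·R0 → [0,6,-3,-8]
  R3 -= 4·R0 → [0,0,-9,-10]
  R2 -= -3·R1 → [0,0,3,4]
  R3 -= 0·R1 → [0,0,-9,-10]
  R3 -= -3·R2 → [0,0,0,2]

L=[[1,0,0,0],[-2,1,0,0],[-2,-3,1,0],[4,0,-3,1]] U=[[2,-3,-2,3],[0,-2,2,4],[0,0,3,4],[0,0,0,2]]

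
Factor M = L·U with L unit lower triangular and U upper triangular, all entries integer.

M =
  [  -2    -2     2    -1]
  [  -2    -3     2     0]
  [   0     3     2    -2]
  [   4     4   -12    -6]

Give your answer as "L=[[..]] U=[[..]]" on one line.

  R1 -= 1·R0 → [0,-1,0,1]
  R2 -= 0·R0 → [0,3,2,-2]
  R3 -= -2·R0 → [0,0,-8,-8]
  R2 -= -3·R1 → [0,0,2,1]
  R3 -= 0·R1 → [0,0,-8,-8]
  R3 -= -4·R2 → [0,0,0,-4]

L=[[1,0,0,0],[1,1,0,0],[0,-3,1,0],[-2,0,-4,1]] U=[[-2,-2,2,-1],[0,-1,0,1],[0,0,2,1],[0,0,0,-4]]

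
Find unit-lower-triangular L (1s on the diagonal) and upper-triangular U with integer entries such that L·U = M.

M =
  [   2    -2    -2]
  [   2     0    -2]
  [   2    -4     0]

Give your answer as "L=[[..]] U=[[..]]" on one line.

  row1 -= 1·row0 → [0,2,0]
  row2 -= 1·row0 → [0,-2,2]
  row2 -= -1·row1 → [0,0,2]

L=[[1,0,0],[1,1,0],[1,-1,1]] U=[[2,-2,-2],[0,2,0],[0,0,2]]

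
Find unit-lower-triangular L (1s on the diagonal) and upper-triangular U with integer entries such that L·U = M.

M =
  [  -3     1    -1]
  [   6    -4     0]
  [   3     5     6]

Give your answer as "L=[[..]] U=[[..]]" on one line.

  R1 -= -2·R0 → [0,-2,-2]
  R2 -= -1·R0 → [0,6,5]
  R2 -= -3·R1 → [0,0,-1]

L=[[1,0,0],[-2,1,0],[-1,-3,1]] U=[[-3,1,-1],[0,-2,-2],[0,0,-1]]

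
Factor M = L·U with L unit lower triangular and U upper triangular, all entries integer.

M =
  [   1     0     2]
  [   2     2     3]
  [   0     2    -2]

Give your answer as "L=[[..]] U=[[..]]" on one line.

  row1 -= 2·row0 → [0,2,-1]
  row2 -= 0·row0 → [0,2,-2]
  row2 -= 1·row1 → [0,0,-1]

L=[[1,0,0],[2,1,0],[0,1,1]] U=[[1,0,2],[0,2,-1],[0,0,-1]]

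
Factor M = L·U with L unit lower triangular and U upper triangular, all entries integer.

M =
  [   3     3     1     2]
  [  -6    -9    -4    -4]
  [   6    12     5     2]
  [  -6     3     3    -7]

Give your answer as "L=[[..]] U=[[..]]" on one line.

  r1 -= -2·r0 → [0,-3,-2,0]
  r2 -= 2·r0 → [0,6,3,-2]
  r3 -= -2·r0 → [0,9,5,-3]
  r2 -= -2·r1 → [0,0,-1,-2]
  r3 -= -3·r1 → [0,0,-1,-3]
  r3 -= 1·r2 → [0,0,0,-1]

L=[[1,0,0,0],[-2,1,0,0],[2,-2,1,0],[-2,-3,1,1]] U=[[3,3,1,2],[0,-3,-2,0],[0,0,-1,-2],[0,0,0,-1]]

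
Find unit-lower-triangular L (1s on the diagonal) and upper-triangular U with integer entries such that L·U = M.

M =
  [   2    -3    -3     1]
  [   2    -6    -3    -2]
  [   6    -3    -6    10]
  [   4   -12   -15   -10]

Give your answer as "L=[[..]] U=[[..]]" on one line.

  row1 -= 1·row0 → [0,-3,0,-3]
  row2 -= 3·row0 → [0,6,3,7]
  row3 -= 2·row0 → [0,-6,-9,-12]
  row2 -= -2·row1 → [0,0,3,1]
  row3 -= 2·row1 → [0,0,-9,-6]
  row3 -= -3·row2 → [0,0,0,-3]

L=[[1,0,0,0],[1,1,0,0],[3,-2,1,0],[2,2,-3,1]] U=[[2,-3,-3,1],[0,-3,0,-3],[0,0,3,1],[0,0,0,-3]]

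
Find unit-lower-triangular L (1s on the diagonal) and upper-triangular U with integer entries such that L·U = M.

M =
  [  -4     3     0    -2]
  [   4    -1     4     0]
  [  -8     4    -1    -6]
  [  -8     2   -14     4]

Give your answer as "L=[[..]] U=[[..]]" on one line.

L=[[1,0,0,0],[-1,1,0,0],[2,-1,1,0],[2,-2,-2,1]] U=[[-4,3,0,-2],[0,2,4,-2],[0,0,3,-4],[0,0,0,-4]]

  r1 -= -1·r0 → [0,2,4,-2]
  r2 -= 2·r0 → [0,-2,-1,-2]
  r3 -= 2·r0 → [0,-4,-14,8]
  r2 -= -1·r1 → [0,0,3,-4]
  r3 -= -2·r1 → [0,0,-6,4]
  r3 -= -2·r2 → [0,0,0,-4]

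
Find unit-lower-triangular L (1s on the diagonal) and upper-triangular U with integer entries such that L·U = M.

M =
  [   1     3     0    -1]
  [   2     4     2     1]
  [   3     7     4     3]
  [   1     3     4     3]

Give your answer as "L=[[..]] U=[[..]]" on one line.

  r1 -= 2·r0 → [0,-2,2,3]
  r2 -= 3·r0 → [0,-2,4,6]
  r3 -= 1·r0 → [0,0,4,4]
  r2 -= 1·r1 → [0,0,2,3]
  r3 -= 0·r1 → [0,0,4,4]
  r3 -= 2·r2 → [0,0,0,-2]

L=[[1,0,0,0],[2,1,0,0],[3,1,1,0],[1,0,2,1]] U=[[1,3,0,-1],[0,-2,2,3],[0,0,2,3],[0,0,0,-2]]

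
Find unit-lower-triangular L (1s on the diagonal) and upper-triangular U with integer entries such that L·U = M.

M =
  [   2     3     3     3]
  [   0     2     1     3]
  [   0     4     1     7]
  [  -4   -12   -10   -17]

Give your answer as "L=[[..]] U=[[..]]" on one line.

L=[[1,0,0,0],[0,1,0,0],[0,2,1,0],[-2,-3,1,1]] U=[[2,3,3,3],[0,2,1,3],[0,0,-1,1],[0,0,0,-3]]

  r1 -= 0·r0 → [0,2,1,3]
  r2 -= 0·r0 → [0,4,1,7]
  r3 -= -2·r0 → [0,-6,-4,-11]
  r2 -= 2·r1 → [0,0,-1,1]
  r3 -= -3·r1 → [0,0,-1,-2]
  r3 -= 1·r2 → [0,0,0,-3]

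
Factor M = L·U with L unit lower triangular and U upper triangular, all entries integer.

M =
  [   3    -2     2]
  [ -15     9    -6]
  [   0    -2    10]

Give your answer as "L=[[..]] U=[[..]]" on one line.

  r1 -= -5·r0 → [0,-1,4]
  r2 -= 0·r0 → [0,-2,10]
  r2 -= 2·r1 → [0,0,2]

L=[[1,0,0],[-5,1,0],[0,2,1]] U=[[3,-2,2],[0,-1,4],[0,0,2]]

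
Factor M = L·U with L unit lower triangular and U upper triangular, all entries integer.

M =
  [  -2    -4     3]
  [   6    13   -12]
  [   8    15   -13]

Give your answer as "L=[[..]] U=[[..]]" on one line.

  R1 -= -3·R0 → [0,1,-3]
  R2 -= -4·R0 → [0,-1,-1]
  R2 -= -1·R1 → [0,0,-4]

L=[[1,0,0],[-3,1,0],[-4,-1,1]] U=[[-2,-4,3],[0,1,-3],[0,0,-4]]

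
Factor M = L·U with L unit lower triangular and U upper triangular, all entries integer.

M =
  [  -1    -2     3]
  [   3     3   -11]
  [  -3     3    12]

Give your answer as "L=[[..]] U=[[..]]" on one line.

L=[[1,0,0],[-3,1,0],[3,-3,1]] U=[[-1,-2,3],[0,-3,-2],[0,0,-3]]

  row1 -= -3·row0 → [0,-3,-2]
  row2 -= 3·row0 → [0,9,3]
  row2 -= -3·row1 → [0,0,-3]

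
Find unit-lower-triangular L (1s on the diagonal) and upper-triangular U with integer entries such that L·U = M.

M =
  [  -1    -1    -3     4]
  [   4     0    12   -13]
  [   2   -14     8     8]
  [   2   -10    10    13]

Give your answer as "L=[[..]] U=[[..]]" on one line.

  r1 -= -4·r0 → [0,-4,0,3]
  r2 -= -2·r0 → [0,-16,2,16]
  r3 -= -2·r0 → [0,-12,4,21]
  r2 -= 4·r1 → [0,0,2,4]
  r3 -= 3·r1 → [0,0,4,12]
  r3 -= 2·r2 → [0,0,0,4]

L=[[1,0,0,0],[-4,1,0,0],[-2,4,1,0],[-2,3,2,1]] U=[[-1,-1,-3,4],[0,-4,0,3],[0,0,2,4],[0,0,0,4]]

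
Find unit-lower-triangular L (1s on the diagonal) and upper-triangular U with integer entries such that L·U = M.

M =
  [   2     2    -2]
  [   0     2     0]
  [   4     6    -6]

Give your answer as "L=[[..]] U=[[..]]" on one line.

  R1 -= 0·R0 → [0,2,0]
  R2 -= 2·R0 → [0,2,-2]
  R2 -= 1·R1 → [0,0,-2]

L=[[1,0,0],[0,1,0],[2,1,1]] U=[[2,2,-2],[0,2,0],[0,0,-2]]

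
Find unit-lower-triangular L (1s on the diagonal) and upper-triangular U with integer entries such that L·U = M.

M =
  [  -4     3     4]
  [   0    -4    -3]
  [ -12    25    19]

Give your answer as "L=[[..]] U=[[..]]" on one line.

  R1 -= 0·R0 → [0,-4,-3]
  R2 -= 3·R0 → [0,16,7]
  R2 -= -4·R1 → [0,0,-5]

L=[[1,0,0],[0,1,0],[3,-4,1]] U=[[-4,3,4],[0,-4,-3],[0,0,-5]]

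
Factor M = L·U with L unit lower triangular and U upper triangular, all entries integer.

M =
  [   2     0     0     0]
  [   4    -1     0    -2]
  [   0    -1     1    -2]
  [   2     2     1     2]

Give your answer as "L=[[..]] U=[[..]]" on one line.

  r1 -= 2·r0 → [0,-1,0,-2]
  r2 -= 0·r0 → [0,-1,1,-2]
  r3 -= 1·r0 → [0,2,1,2]
  r2 -= 1·r1 → [0,0,1,0]
  r3 -= -2·r1 → [0,0,1,-2]
  r3 -= 1·r2 → [0,0,0,-2]

L=[[1,0,0,0],[2,1,0,0],[0,1,1,0],[1,-2,1,1]] U=[[2,0,0,0],[0,-1,0,-2],[0,0,1,0],[0,0,0,-2]]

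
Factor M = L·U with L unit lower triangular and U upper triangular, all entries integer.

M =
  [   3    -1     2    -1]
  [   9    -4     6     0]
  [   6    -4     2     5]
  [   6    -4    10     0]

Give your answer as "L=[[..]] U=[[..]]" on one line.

L=[[1,0,0,0],[3,1,0,0],[2,2,1,0],[2,2,-3,1]] U=[[3,-1,2,-1],[0,-1,0,3],[0,0,-2,1],[0,0,0,-1]]

  r1 -= 3·r0 → [0,-1,0,3]
  r2 -= 2·r0 → [0,-2,-2,7]
  r3 -= 2·r0 → [0,-2,6,2]
  r2 -= 2·r1 → [0,0,-2,1]
  r3 -= 2·r1 → [0,0,6,-4]
  r3 -= -3·r2 → [0,0,0,-1]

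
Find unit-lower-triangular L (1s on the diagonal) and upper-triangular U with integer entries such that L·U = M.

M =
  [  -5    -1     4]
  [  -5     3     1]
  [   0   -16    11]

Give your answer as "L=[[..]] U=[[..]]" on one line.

  r1 -= 1·r0 → [0,4,-3]
  r2 -= 0·r0 → [0,-16,11]
  r2 -= -4·r1 → [0,0,-1]

L=[[1,0,0],[1,1,0],[0,-4,1]] U=[[-5,-1,4],[0,4,-3],[0,0,-1]]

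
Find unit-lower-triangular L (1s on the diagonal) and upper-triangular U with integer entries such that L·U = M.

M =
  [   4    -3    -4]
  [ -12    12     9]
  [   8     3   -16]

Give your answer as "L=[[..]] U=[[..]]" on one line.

  row1 -= -3·row0 → [0,3,-3]
  row2 -= 2·row0 → [0,9,-8]
  row2 -= 3·row1 → [0,0,1]

L=[[1,0,0],[-3,1,0],[2,3,1]] U=[[4,-3,-4],[0,3,-3],[0,0,1]]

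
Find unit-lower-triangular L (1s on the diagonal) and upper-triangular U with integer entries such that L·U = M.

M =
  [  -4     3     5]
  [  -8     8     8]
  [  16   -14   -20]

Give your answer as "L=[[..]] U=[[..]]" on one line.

  R1 -= 2·R0 → [0,2,-2]
  R2 -= -4·R0 → [0,-2,0]
  R2 -= -1·R1 → [0,0,-2]

L=[[1,0,0],[2,1,0],[-4,-1,1]] U=[[-4,3,5],[0,2,-2],[0,0,-2]]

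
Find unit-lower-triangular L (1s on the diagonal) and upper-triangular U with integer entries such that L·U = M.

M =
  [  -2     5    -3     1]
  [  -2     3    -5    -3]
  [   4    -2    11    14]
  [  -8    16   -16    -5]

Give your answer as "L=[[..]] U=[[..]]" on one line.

L=[[1,0,0,0],[1,1,0,0],[-2,-4,1,0],[4,2,0,1]] U=[[-2,5,-3,1],[0,-2,-2,-4],[0,0,-3,0],[0,0,0,-1]]

  r1 -= 1·r0 → [0,-2,-2,-4]
  r2 -= -2·r0 → [0,8,5,16]
  r3 -= 4·r0 → [0,-4,-4,-9]
  r2 -= -4·r1 → [0,0,-3,0]
  r3 -= 2·r1 → [0,0,0,-1]
  r3 -= 0·r2 → [0,0,0,-1]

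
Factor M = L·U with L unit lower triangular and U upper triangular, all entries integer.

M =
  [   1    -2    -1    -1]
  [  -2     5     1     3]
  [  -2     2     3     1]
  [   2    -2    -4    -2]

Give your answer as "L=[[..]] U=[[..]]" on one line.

L=[[1,0,0,0],[-2,1,0,0],[-2,-2,1,0],[2,2,0,1]] U=[[1,-2,-1,-1],[0,1,-1,1],[0,0,-1,1],[0,0,0,-2]]

  r1 -= -2·r0 → [0,1,-1,1]
  r2 -= -2·r0 → [0,-2,1,-1]
  r3 -= 2·r0 → [0,2,-2,0]
  r2 -= -2·r1 → [0,0,-1,1]
  r3 -= 2·r1 → [0,0,0,-2]
  r3 -= 0·r2 → [0,0,0,-2]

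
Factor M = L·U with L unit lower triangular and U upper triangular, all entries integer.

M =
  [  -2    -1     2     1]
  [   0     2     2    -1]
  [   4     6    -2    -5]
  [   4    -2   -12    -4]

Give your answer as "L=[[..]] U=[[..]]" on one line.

L=[[1,0,0,0],[0,1,0,0],[-2,2,1,0],[-2,-2,2,1]] U=[[-2,-1,2,1],[0,2,2,-1],[0,0,-2,-1],[0,0,0,-2]]

  row1 -= 0·row0 → [0,2,2,-1]
  row2 -= -2·row0 → [0,4,2,-3]
  row3 -= -2·row0 → [0,-4,-8,-2]
  row2 -= 2·row1 → [0,0,-2,-1]
  row3 -= -2·row1 → [0,0,-4,-4]
  row3 -= 2·row2 → [0,0,0,-2]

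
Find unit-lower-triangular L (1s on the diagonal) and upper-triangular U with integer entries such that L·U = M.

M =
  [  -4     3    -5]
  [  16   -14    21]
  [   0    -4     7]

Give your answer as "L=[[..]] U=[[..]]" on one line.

L=[[1,0,0],[-4,1,0],[0,2,1]] U=[[-4,3,-5],[0,-2,1],[0,0,5]]

  R1 -= -4·R0 → [0,-2,1]
  R2 -= 0·R0 → [0,-4,7]
  R2 -= 2·R1 → [0,0,5]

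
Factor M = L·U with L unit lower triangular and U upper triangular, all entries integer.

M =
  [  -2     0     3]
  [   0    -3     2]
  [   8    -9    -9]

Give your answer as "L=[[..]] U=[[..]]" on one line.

  r1 -= 0·r0 → [0,-3,2]
  r2 -= -4·r0 → [0,-9,3]
  r2 -= 3·r1 → [0,0,-3]

L=[[1,0,0],[0,1,0],[-4,3,1]] U=[[-2,0,3],[0,-3,2],[0,0,-3]]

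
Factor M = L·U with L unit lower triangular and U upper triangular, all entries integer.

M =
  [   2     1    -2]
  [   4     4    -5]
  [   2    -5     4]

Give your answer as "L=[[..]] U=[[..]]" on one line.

L=[[1,0,0],[2,1,0],[1,-3,1]] U=[[2,1,-2],[0,2,-1],[0,0,3]]

  r1 -= 2·r0 → [0,2,-1]
  r2 -= 1·r0 → [0,-6,6]
  r2 -= -3·r1 → [0,0,3]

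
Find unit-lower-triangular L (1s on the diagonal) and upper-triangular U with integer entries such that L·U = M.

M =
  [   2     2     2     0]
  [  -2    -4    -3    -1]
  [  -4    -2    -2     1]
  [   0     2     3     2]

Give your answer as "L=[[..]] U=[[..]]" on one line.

L=[[1,0,0,0],[-1,1,0,0],[-2,-1,1,0],[0,-1,2,1]] U=[[2,2,2,0],[0,-2,-1,-1],[0,0,1,0],[0,0,0,1]]

  R1 -= -1·R0 → [0,-2,-1,-1]
  R2 -= -2·R0 → [0,2,2,1]
  R3 -= 0·R0 → [0,2,3,2]
  R2 -= -1·R1 → [0,0,1,0]
  R3 -= -1·R1 → [0,0,2,1]
  R3 -= 2·R2 → [0,0,0,1]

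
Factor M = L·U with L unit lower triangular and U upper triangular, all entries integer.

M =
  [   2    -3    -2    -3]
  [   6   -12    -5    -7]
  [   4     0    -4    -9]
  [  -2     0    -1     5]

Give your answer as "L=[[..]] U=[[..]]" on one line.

L=[[1,0,0,0],[3,1,0,0],[2,-2,1,0],[-1,1,-2,1]] U=[[2,-3,-2,-3],[0,-3,1,2],[0,0,2,1],[0,0,0,2]]

  r1 -= 3·r0 → [0,-3,1,2]
  r2 -= 2·r0 → [0,6,0,-3]
  r3 -= -1·r0 → [0,-3,-3,2]
  r2 -= -2·r1 → [0,0,2,1]
  r3 -= 1·r1 → [0,0,-4,0]
  r3 -= -2·r2 → [0,0,0,2]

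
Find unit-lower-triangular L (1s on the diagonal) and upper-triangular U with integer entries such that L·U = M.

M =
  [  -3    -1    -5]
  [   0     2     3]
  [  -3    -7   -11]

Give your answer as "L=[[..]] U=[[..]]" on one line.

L=[[1,0,0],[0,1,0],[1,-3,1]] U=[[-3,-1,-5],[0,2,3],[0,0,3]]

  r1 -= 0·r0 → [0,2,3]
  r2 -= 1·r0 → [0,-6,-6]
  r2 -= -3·r1 → [0,0,3]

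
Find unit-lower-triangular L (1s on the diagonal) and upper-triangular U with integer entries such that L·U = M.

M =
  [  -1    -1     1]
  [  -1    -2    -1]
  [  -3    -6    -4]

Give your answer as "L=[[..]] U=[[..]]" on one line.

  row1 -= 1·row0 → [0,-1,-2]
  row2 -= 3·row0 → [0,-3,-7]
  row2 -= 3·row1 → [0,0,-1]

L=[[1,0,0],[1,1,0],[3,3,1]] U=[[-1,-1,1],[0,-1,-2],[0,0,-1]]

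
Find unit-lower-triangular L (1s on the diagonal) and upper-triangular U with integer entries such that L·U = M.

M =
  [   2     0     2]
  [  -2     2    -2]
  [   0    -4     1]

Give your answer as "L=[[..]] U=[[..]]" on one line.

  row1 -= -1·row0 → [0,2,0]
  row2 -= 0·row0 → [0,-4,1]
  row2 -= -2·row1 → [0,0,1]

L=[[1,0,0],[-1,1,0],[0,-2,1]] U=[[2,0,2],[0,2,0],[0,0,1]]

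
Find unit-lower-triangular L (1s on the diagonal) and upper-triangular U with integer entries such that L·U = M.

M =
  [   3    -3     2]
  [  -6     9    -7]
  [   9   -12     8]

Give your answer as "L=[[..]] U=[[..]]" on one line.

L=[[1,0,0],[-2,1,0],[3,-1,1]] U=[[3,-3,2],[0,3,-3],[0,0,-1]]

  row1 -= -2·row0 → [0,3,-3]
  row2 -= 3·row0 → [0,-3,2]
  row2 -= -1·row1 → [0,0,-1]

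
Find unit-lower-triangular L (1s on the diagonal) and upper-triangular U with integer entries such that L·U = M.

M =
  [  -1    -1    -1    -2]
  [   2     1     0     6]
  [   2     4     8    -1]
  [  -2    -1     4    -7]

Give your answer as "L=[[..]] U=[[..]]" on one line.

  row1 -= -2·row0 → [0,-1,-2,2]
  row2 -= -2·row0 → [0,2,6,-5]
  row3 -= 2·row0 → [0,1,6,-3]
  row2 -= -2·row1 → [0,0,2,-1]
  row3 -= -1·row1 → [0,0,4,-1]
  row3 -= 2·row2 → [0,0,0,1]

L=[[1,0,0,0],[-2,1,0,0],[-2,-2,1,0],[2,-1,2,1]] U=[[-1,-1,-1,-2],[0,-1,-2,2],[0,0,2,-1],[0,0,0,1]]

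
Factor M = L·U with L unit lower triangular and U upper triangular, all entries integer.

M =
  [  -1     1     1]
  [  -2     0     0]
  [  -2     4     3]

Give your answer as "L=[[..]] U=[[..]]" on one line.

L=[[1,0,0],[2,1,0],[2,-1,1]] U=[[-1,1,1],[0,-2,-2],[0,0,-1]]

  R1 -= 2·R0 → [0,-2,-2]
  R2 -= 2·R0 → [0,2,1]
  R2 -= -1·R1 → [0,0,-1]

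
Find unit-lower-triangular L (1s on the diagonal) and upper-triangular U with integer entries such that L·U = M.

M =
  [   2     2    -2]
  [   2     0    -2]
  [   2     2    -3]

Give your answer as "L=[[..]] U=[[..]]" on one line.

L=[[1,0,0],[1,1,0],[1,0,1]] U=[[2,2,-2],[0,-2,0],[0,0,-1]]

  R1 -= 1·R0 → [0,-2,0]
  R2 -= 1·R0 → [0,0,-1]
  R2 -= 0·R1 → [0,0,-1]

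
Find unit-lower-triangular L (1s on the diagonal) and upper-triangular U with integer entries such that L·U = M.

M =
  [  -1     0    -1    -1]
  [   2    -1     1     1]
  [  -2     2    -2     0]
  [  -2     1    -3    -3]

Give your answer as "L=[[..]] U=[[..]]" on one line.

  r1 -= -2·r0 → [0,-1,-1,-1]
  r2 -= 2·r0 → [0,2,0,2]
  r3 -= 2·r0 → [0,1,-1,-1]
  r2 -= -2·r1 → [0,0,-2,0]
  r3 -= -1·r1 → [0,0,-2,-2]
  r3 -= 1·r2 → [0,0,0,-2]

L=[[1,0,0,0],[-2,1,0,0],[2,-2,1,0],[2,-1,1,1]] U=[[-1,0,-1,-1],[0,-1,-1,-1],[0,0,-2,0],[0,0,0,-2]]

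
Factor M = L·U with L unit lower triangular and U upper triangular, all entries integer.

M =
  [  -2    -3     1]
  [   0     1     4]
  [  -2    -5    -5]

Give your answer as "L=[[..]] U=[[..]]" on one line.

  row1 -= 0·row0 → [0,1,4]
  row2 -= 1·row0 → [0,-2,-6]
  row2 -= -2·row1 → [0,0,2]

L=[[1,0,0],[0,1,0],[1,-2,1]] U=[[-2,-3,1],[0,1,4],[0,0,2]]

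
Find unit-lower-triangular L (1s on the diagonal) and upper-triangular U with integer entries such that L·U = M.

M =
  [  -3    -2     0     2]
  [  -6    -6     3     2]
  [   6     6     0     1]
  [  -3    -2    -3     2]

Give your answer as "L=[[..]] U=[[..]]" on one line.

  r1 -= 2·r0 → [0,-2,3,-2]
  r2 -= -2·r0 → [0,2,0,5]
  r3 -= 1·r0 → [0,0,-3,0]
  r2 -= -1·r1 → [0,0,3,3]
  r3 -= 0·r1 → [0,0,-3,0]
  r3 -= -1·r2 → [0,0,0,3]

L=[[1,0,0,0],[2,1,0,0],[-2,-1,1,0],[1,0,-1,1]] U=[[-3,-2,0,2],[0,-2,3,-2],[0,0,3,3],[0,0,0,3]]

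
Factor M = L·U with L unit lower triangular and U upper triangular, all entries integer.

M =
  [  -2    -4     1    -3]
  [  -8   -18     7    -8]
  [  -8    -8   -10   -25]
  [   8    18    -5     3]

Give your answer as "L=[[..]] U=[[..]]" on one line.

L=[[1,0,0,0],[4,1,0,0],[4,-4,1,0],[-4,-1,-1,1]] U=[[-2,-4,1,-3],[0,-2,3,4],[0,0,-2,3],[0,0,0,-2]]

  row1 -= 4·row0 → [0,-2,3,4]
  row2 -= 4·row0 → [0,8,-14,-13]
  row3 -= -4·row0 → [0,2,-1,-9]
  row2 -= -4·row1 → [0,0,-2,3]
  row3 -= -1·row1 → [0,0,2,-5]
  row3 -= -1·row2 → [0,0,0,-2]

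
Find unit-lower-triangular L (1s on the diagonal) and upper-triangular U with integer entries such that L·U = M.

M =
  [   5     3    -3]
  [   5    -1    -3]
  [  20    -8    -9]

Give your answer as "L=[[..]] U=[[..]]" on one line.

L=[[1,0,0],[1,1,0],[4,5,1]] U=[[5,3,-3],[0,-4,0],[0,0,3]]

  row1 -= 1·row0 → [0,-4,0]
  row2 -= 4·row0 → [0,-20,3]
  row2 -= 5·row1 → [0,0,3]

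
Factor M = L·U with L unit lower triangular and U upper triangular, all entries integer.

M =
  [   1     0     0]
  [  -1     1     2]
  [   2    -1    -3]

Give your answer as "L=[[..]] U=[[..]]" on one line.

  row1 -= -1·row0 → [0,1,2]
  row2 -= 2·row0 → [0,-1,-3]
  row2 -= -1·row1 → [0,0,-1]

L=[[1,0,0],[-1,1,0],[2,-1,1]] U=[[1,0,0],[0,1,2],[0,0,-1]]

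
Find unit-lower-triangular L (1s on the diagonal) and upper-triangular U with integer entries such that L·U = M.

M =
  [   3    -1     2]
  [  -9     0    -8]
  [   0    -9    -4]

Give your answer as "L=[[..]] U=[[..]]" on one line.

  R1 -= -3·R0 → [0,-3,-2]
  R2 -= 0·R0 → [0,-9,-4]
  R2 -= 3·R1 → [0,0,2]

L=[[1,0,0],[-3,1,0],[0,3,1]] U=[[3,-1,2],[0,-3,-2],[0,0,2]]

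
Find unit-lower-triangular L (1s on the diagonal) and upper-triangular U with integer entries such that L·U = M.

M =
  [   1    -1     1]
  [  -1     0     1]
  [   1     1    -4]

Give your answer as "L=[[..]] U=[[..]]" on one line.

  r1 -= -1·r0 → [0,-1,2]
  r2 -= 1·r0 → [0,2,-5]
  r2 -= -2·r1 → [0,0,-1]

L=[[1,0,0],[-1,1,0],[1,-2,1]] U=[[1,-1,1],[0,-1,2],[0,0,-1]]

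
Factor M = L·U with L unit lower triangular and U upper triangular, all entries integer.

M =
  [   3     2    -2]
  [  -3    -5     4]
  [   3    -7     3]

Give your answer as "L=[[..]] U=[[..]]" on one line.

  r1 -= -1·r0 → [0,-3,2]
  r2 -= 1·r0 → [0,-9,5]
  r2 -= 3·r1 → [0,0,-1]

L=[[1,0,0],[-1,1,0],[1,3,1]] U=[[3,2,-2],[0,-3,2],[0,0,-1]]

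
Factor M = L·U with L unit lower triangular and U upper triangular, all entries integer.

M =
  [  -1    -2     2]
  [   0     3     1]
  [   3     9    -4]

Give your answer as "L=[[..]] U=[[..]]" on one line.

  row1 -= 0·row0 → [0,3,1]
  row2 -= -3·row0 → [0,3,2]
  row2 -= 1·row1 → [0,0,1]

L=[[1,0,0],[0,1,0],[-3,1,1]] U=[[-1,-2,2],[0,3,1],[0,0,1]]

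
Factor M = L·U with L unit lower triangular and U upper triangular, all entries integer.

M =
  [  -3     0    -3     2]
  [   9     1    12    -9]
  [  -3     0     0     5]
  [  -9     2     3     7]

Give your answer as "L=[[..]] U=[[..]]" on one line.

  r1 -= -3·r0 → [0,1,3,-3]
  r2 -= 1·r0 → [0,0,3,3]
  r3 -= 3·r0 → [0,2,12,1]
  r2 -= 0·r1 → [0,0,3,3]
  r3 -= 2·r1 → [0,0,6,7]
  r3 -= 2·r2 → [0,0,0,1]

L=[[1,0,0,0],[-3,1,0,0],[1,0,1,0],[3,2,2,1]] U=[[-3,0,-3,2],[0,1,3,-3],[0,0,3,3],[0,0,0,1]]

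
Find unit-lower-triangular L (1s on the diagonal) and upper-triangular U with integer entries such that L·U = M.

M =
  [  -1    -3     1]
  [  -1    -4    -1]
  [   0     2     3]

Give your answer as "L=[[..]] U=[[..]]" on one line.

  R1 -= 1·R0 → [0,-1,-2]
  R2 -= 0·R0 → [0,2,3]
  R2 -= -2·R1 → [0,0,-1]

L=[[1,0,0],[1,1,0],[0,-2,1]] U=[[-1,-3,1],[0,-1,-2],[0,0,-1]]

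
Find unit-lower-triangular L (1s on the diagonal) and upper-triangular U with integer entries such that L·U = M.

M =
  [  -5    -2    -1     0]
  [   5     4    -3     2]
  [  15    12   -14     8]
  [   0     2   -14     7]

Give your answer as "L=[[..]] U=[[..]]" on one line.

L=[[1,0,0,0],[-1,1,0,0],[-3,3,1,0],[0,1,2,1]] U=[[-5,-2,-1,0],[0,2,-4,2],[0,0,-5,2],[0,0,0,1]]

  row1 -= -1·row0 → [0,2,-4,2]
  row2 -= -3·row0 → [0,6,-17,8]
  row3 -= 0·row0 → [0,2,-14,7]
  row2 -= 3·row1 → [0,0,-5,2]
  row3 -= 1·row1 → [0,0,-10,5]
  row3 -= 2·row2 → [0,0,0,1]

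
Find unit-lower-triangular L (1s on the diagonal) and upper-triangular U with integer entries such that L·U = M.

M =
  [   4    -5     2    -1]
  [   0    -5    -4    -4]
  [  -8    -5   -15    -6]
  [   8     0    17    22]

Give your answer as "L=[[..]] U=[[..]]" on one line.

  r1 -= 0·r0 → [0,-5,-4,-4]
  r2 -= -2·r0 → [0,-15,-11,-8]
  r3 -= 2·r0 → [0,10,13,24]
  r2 -= 3·r1 → [0,0,1,4]
  r3 -= -2·r1 → [0,0,5,16]
  r3 -= 5·r2 → [0,0,0,-4]

L=[[1,0,0,0],[0,1,0,0],[-2,3,1,0],[2,-2,5,1]] U=[[4,-5,2,-1],[0,-5,-4,-4],[0,0,1,4],[0,0,0,-4]]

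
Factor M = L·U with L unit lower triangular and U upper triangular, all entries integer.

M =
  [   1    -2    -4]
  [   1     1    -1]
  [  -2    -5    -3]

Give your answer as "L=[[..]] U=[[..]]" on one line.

  row1 -= 1·row0 → [0,3,3]
  row2 -= -2·row0 → [0,-9,-11]
  row2 -= -3·row1 → [0,0,-2]

L=[[1,0,0],[1,1,0],[-2,-3,1]] U=[[1,-2,-4],[0,3,3],[0,0,-2]]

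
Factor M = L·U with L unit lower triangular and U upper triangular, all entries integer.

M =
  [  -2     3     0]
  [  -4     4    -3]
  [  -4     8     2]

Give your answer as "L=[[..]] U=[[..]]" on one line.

  row1 -= 2·row0 → [0,-2,-3]
  row2 -= 2·row0 → [0,2,2]
  row2 -= -1·row1 → [0,0,-1]

L=[[1,0,0],[2,1,0],[2,-1,1]] U=[[-2,3,0],[0,-2,-3],[0,0,-1]]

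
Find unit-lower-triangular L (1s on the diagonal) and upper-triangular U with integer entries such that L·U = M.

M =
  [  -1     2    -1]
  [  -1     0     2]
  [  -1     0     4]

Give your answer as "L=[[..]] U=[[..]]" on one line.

L=[[1,0,0],[1,1,0],[1,1,1]] U=[[-1,2,-1],[0,-2,3],[0,0,2]]

  r1 -= 1·r0 → [0,-2,3]
  r2 -= 1·r0 → [0,-2,5]
  r2 -= 1·r1 → [0,0,2]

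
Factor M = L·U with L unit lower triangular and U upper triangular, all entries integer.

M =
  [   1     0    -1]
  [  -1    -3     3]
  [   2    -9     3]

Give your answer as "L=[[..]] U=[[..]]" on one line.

  row1 -= -1·row0 → [0,-3,2]
  row2 -= 2·row0 → [0,-9,5]
  row2 -= 3·row1 → [0,0,-1]

L=[[1,0,0],[-1,1,0],[2,3,1]] U=[[1,0,-1],[0,-3,2],[0,0,-1]]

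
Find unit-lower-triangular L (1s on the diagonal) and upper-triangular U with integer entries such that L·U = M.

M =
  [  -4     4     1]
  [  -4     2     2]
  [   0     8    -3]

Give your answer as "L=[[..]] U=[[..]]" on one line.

L=[[1,0,0],[1,1,0],[0,-4,1]] U=[[-4,4,1],[0,-2,1],[0,0,1]]

  r1 -= 1·r0 → [0,-2,1]
  r2 -= 0·r0 → [0,8,-3]
  r2 -= -4·r1 → [0,0,1]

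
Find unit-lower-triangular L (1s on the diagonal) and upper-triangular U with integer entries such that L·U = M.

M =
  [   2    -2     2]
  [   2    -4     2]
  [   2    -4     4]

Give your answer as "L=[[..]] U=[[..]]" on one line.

L=[[1,0,0],[1,1,0],[1,1,1]] U=[[2,-2,2],[0,-2,0],[0,0,2]]

  row1 -= 1·row0 → [0,-2,0]
  row2 -= 1·row0 → [0,-2,2]
  row2 -= 1·row1 → [0,0,2]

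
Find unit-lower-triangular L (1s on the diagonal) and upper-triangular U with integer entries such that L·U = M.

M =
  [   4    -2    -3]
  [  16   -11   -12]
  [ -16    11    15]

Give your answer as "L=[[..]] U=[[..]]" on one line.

L=[[1,0,0],[4,1,0],[-4,-1,1]] U=[[4,-2,-3],[0,-3,0],[0,0,3]]

  row1 -= 4·row0 → [0,-3,0]
  row2 -= -4·row0 → [0,3,3]
  row2 -= -1·row1 → [0,0,3]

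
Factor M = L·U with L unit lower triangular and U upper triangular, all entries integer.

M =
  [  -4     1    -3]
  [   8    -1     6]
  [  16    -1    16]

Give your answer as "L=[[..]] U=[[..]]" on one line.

L=[[1,0,0],[-2,1,0],[-4,3,1]] U=[[-4,1,-3],[0,1,0],[0,0,4]]

  row1 -= -2·row0 → [0,1,0]
  row2 -= -4·row0 → [0,3,4]
  row2 -= 3·row1 → [0,0,4]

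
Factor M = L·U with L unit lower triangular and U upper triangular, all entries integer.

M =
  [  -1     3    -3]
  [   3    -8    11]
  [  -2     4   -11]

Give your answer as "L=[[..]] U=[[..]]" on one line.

  r1 -= -3·r0 → [0,1,2]
  r2 -= 2·r0 → [0,-2,-5]
  r2 -= -2·r1 → [0,0,-1]

L=[[1,0,0],[-3,1,0],[2,-2,1]] U=[[-1,3,-3],[0,1,2],[0,0,-1]]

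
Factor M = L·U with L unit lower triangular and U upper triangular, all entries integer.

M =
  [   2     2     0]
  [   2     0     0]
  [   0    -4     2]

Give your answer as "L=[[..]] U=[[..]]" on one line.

  r1 -= 1·r0 → [0,-2,0]
  r2 -= 0·r0 → [0,-4,2]
  r2 -= 2·r1 → [0,0,2]

L=[[1,0,0],[1,1,0],[0,2,1]] U=[[2,2,0],[0,-2,0],[0,0,2]]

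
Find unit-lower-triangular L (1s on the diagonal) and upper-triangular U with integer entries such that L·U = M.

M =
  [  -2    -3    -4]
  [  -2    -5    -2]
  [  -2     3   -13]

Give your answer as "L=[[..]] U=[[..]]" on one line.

  R1 -= 1·R0 → [0,-2,2]
  R2 -= 1·R0 → [0,6,-9]
  R2 -= -3·R1 → [0,0,-3]

L=[[1,0,0],[1,1,0],[1,-3,1]] U=[[-2,-3,-4],[0,-2,2],[0,0,-3]]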